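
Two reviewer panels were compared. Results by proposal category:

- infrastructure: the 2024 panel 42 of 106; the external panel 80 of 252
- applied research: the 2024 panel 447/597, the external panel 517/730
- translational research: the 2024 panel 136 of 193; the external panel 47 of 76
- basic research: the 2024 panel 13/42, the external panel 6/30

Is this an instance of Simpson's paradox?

Infrastructure: the 2024 panel 42/106 = 39.6%, the external panel 80/252 = 31.7% → the 2024 panel
Applied research: the 2024 panel 447/597 = 74.9%, the external panel 517/730 = 70.8% → the 2024 panel
Translational research: the 2024 panel 136/193 = 70.5%, the external panel 47/76 = 61.8% → the 2024 panel
Basic research: the 2024 panel 13/42 = 31.0%, the external panel 6/30 = 20.0% → the 2024 panel
Overall: the 2024 panel 638/938 = 68.0%, the external panel 650/1088 = 59.7% → the 2024 panel
The 2024 panel wins overall and in every proposal group — no reversal.

No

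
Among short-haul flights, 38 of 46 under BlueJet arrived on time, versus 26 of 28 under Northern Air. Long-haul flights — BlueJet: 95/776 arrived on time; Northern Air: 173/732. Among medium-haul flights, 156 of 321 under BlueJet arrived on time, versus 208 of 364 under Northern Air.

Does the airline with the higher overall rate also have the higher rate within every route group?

Yes

Short-haul: BlueJet 38/46 = 82.6%, Northern Air 26/28 = 92.9% → Northern Air
Long-haul: BlueJet 95/776 = 12.2%, Northern Air 173/732 = 23.6% → Northern Air
Medium-haul: BlueJet 156/321 = 48.6%, Northern Air 208/364 = 57.1% → Northern Air
Overall: BlueJet 289/1143 = 25.3%, Northern Air 407/1124 = 36.2% → Northern Air
Northern Air wins overall and in every route group — no reversal.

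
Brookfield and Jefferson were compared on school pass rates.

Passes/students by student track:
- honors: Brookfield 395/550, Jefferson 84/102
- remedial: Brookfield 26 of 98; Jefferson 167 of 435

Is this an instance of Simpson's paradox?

Yes

Honors: Brookfield 395/550 = 71.8%, Jefferson 84/102 = 82.4% → Jefferson
Remedial: Brookfield 26/98 = 26.5%, Jefferson 167/435 = 38.4% → Jefferson
Overall: Brookfield 421/648 = 65.0%, Jefferson 251/537 = 46.7% → Brookfield
Jefferson wins each student group but Brookfield wins overall — the comparison reverses. Jefferson's students skew toward remedial, which has a lower base rate.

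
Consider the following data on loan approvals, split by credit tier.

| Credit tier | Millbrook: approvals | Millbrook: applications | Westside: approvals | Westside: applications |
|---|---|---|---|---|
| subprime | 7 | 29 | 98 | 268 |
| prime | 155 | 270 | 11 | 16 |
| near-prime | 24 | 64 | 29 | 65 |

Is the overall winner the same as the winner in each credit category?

Subprime: Millbrook 7/29 = 24.1%, Westside 98/268 = 36.6% → Westside
Prime: Millbrook 155/270 = 57.4%, Westside 11/16 = 68.8% → Westside
Near-prime: Millbrook 24/64 = 37.5%, Westside 29/65 = 44.6% → Westside
Overall: Millbrook 186/363 = 51.2%, Westside 138/349 = 39.5% → Millbrook
Westside wins each credit group but Millbrook wins overall — the comparison reverses. Westside's applications skew toward subprime, which has a lower base rate.

No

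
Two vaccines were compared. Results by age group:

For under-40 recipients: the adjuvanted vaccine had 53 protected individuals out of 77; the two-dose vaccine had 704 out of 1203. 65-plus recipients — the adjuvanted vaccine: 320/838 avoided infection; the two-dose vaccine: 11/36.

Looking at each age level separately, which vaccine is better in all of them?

Under-40: the adjuvanted vaccine 53/77 = 68.8%, the two-dose vaccine 704/1203 = 58.5% → the adjuvanted vaccine
65-plus: the adjuvanted vaccine 320/838 = 38.2%, the two-dose vaccine 11/36 = 30.6% → the adjuvanted vaccine
The adjuvanted vaccine has the higher rate in both groups.

the adjuvanted vaccine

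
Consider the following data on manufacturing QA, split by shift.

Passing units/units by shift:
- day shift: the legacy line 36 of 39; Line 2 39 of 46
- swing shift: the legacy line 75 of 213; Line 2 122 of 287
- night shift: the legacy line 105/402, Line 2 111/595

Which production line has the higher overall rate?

the legacy line

Day shift: the legacy line 36/39 = 92.3%, Line 2 39/46 = 84.8% → the legacy line
Swing shift: the legacy line 75/213 = 35.2%, Line 2 122/287 = 42.5% → Line 2
Night shift: the legacy line 105/402 = 26.1%, Line 2 111/595 = 18.7% → the legacy line
Overall: the legacy line 216/654 = 33.0%, Line 2 272/928 = 29.3% → the legacy line
(Neither sweeps every shift group, but the legacy line has the higher pooled rate.)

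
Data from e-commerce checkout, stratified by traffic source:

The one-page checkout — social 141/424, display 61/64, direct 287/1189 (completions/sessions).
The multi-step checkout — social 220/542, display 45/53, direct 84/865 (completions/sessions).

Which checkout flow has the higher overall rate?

the one-page checkout

Social: the one-page checkout 141/424 = 33.3%, the multi-step checkout 220/542 = 40.6% → the multi-step checkout
Display: the one-page checkout 61/64 = 95.3%, the multi-step checkout 45/53 = 84.9% → the one-page checkout
Direct: the one-page checkout 287/1189 = 24.1%, the multi-step checkout 84/865 = 9.7% → the one-page checkout
Overall: the one-page checkout 489/1677 = 29.2%, the multi-step checkout 349/1460 = 23.9% → the one-page checkout
(Neither sweeps every traffic group, but the one-page checkout has the higher pooled rate.)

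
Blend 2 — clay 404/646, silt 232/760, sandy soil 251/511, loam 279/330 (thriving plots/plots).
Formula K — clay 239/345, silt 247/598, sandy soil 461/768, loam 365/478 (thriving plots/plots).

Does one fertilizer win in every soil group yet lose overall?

Clay: Blend 2 404/646 = 62.5%, Formula K 239/345 = 69.3% → Formula K
Silt: Blend 2 232/760 = 30.5%, Formula K 247/598 = 41.3% → Formula K
Sandy soil: Blend 2 251/511 = 49.1%, Formula K 461/768 = 60.0% → Formula K
Loam: Blend 2 279/330 = 84.5%, Formula K 365/478 = 76.4% → Blend 2
Overall: Blend 2 1166/2247 = 51.9%, Formula K 1312/2189 = 59.9% → Formula K
Neither sweeps: Blend 2 wins 1 of 4 groups, Formula K wins 3. Formula K wins overall but not every group — no Simpson reversal.

No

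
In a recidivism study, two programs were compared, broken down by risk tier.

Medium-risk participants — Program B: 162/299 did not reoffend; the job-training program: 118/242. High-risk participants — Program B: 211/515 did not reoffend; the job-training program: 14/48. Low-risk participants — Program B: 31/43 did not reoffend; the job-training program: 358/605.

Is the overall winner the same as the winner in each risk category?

Medium-risk: Program B 162/299 = 54.2%, the job-training program 118/242 = 48.8% → Program B
High-risk: Program B 211/515 = 41.0%, the job-training program 14/48 = 29.2% → Program B
Low-risk: Program B 31/43 = 72.1%, the job-training program 358/605 = 59.2% → Program B
Overall: Program B 404/857 = 47.1%, the job-training program 490/895 = 54.7% → the job-training program
Program B wins each risk group but the job-training program wins overall — the comparison reverses. Program B's participants skew toward high-risk, which has a lower base rate.

No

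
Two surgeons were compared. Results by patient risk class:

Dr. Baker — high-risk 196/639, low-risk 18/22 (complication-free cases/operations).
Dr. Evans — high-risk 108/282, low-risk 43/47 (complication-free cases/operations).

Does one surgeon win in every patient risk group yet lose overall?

High-risk: Dr. Baker 196/639 = 30.7%, Dr. Evans 108/282 = 38.3% → Dr. Evans
Low-risk: Dr. Baker 18/22 = 81.8%, Dr. Evans 43/47 = 91.5% → Dr. Evans
Overall: Dr. Baker 214/661 = 32.4%, Dr. Evans 151/329 = 45.9% → Dr. Evans
Dr. Evans wins overall and in every patient risk group — no reversal.

No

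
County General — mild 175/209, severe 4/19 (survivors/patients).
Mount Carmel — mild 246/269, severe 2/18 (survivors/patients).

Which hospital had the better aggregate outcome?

Mild: County General 175/209 = 83.7%, Mount Carmel 246/269 = 91.4% → Mount Carmel
Severe: County General 4/19 = 21.1%, Mount Carmel 2/18 = 11.1% → County General
Overall: County General 179/228 = 78.5%, Mount Carmel 248/287 = 86.4% → Mount Carmel
(Neither sweeps every case group, but Mount Carmel has the higher pooled rate.)

Mount Carmel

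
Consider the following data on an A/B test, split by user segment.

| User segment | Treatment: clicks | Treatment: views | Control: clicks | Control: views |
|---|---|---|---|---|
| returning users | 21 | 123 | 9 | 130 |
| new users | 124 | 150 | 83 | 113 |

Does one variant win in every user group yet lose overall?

No

Returning users: Treatment 21/123 = 17.1%, Control 9/130 = 6.9% → Treatment
New users: Treatment 124/150 = 82.7%, Control 83/113 = 73.5% → Treatment
Overall: Treatment 145/273 = 53.1%, Control 92/243 = 37.9% → Treatment
Treatment wins overall and in every user group — no reversal.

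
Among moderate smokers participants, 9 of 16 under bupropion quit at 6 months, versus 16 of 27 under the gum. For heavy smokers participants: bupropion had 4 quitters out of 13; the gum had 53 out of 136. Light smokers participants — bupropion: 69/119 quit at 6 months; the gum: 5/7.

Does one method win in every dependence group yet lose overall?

Moderate smokers: bupropion 9/16 = 56.2%, the gum 16/27 = 59.3% → the gum
Heavy smokers: bupropion 4/13 = 30.8%, the gum 53/136 = 39.0% → the gum
Light smokers: bupropion 69/119 = 58.0%, the gum 5/7 = 71.4% → the gum
Overall: bupropion 82/148 = 55.4%, the gum 74/170 = 43.5% → bupropion
The gum wins each dependence group but bupropion wins overall — the comparison reverses. The gum's participants skew toward heavy smokers, which has a lower base rate.

Yes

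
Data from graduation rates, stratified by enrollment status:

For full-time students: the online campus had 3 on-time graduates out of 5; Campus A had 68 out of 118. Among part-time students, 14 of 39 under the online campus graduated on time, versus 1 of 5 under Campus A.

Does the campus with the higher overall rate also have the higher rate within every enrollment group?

No

Full-time: the online campus 3/5 = 60.0%, Campus A 68/118 = 57.6% → the online campus
Part-time: the online campus 14/39 = 35.9%, Campus A 1/5 = 20.0% → the online campus
Overall: the online campus 17/44 = 38.6%, Campus A 69/123 = 56.1% → Campus A
The online campus wins each enrollment group but Campus A wins overall — the comparison reverses. The online campus's students skew toward part-time, which has a lower base rate.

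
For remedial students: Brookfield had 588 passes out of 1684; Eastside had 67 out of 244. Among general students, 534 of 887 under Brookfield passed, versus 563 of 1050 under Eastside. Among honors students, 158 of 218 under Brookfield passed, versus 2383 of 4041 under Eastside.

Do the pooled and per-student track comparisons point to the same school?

No

Remedial: Brookfield 588/1684 = 34.9%, Eastside 67/244 = 27.5% → Brookfield
General: Brookfield 534/887 = 60.2%, Eastside 563/1050 = 53.6% → Brookfield
Honors: Brookfield 158/218 = 72.5%, Eastside 2383/4041 = 59.0% → Brookfield
Overall: Brookfield 1280/2789 = 45.9%, Eastside 3013/5335 = 56.5% → Eastside
Brookfield wins each student group but Eastside wins overall — the comparison reverses. Brookfield's students skew toward remedial, which has a lower base rate.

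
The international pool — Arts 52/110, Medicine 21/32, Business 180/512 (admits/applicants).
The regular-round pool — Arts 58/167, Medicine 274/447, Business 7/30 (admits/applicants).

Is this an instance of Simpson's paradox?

Arts: the international pool 52/110 = 47.3%, the regular-round pool 58/167 = 34.7% → the international pool
Medicine: the international pool 21/32 = 65.6%, the regular-round pool 274/447 = 61.3% → the international pool
Business: the international pool 180/512 = 35.2%, the regular-round pool 7/30 = 23.3% → the international pool
Overall: the international pool 253/654 = 38.7%, the regular-round pool 339/644 = 52.6% → the regular-round pool
The international pool wins each department group but the regular-round pool wins overall — the comparison reverses. The international pool's applicants skew toward Business, which has a lower base rate.

Yes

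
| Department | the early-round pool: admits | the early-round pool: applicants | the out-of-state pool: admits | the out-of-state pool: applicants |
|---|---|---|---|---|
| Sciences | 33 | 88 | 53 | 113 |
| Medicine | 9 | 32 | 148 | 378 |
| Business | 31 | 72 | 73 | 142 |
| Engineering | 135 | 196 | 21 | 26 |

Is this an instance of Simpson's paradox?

Yes

Sciences: the early-round pool 33/88 = 37.5%, the out-of-state pool 53/113 = 46.9% → the out-of-state pool
Medicine: the early-round pool 9/32 = 28.1%, the out-of-state pool 148/378 = 39.2% → the out-of-state pool
Business: the early-round pool 31/72 = 43.1%, the out-of-state pool 73/142 = 51.4% → the out-of-state pool
Engineering: the early-round pool 135/196 = 68.9%, the out-of-state pool 21/26 = 80.8% → the out-of-state pool
Overall: the early-round pool 208/388 = 53.6%, the out-of-state pool 295/659 = 44.8% → the early-round pool
The out-of-state pool wins each department group but the early-round pool wins overall — the comparison reverses. The out-of-state pool's applicants skew toward Medicine, which has a lower base rate.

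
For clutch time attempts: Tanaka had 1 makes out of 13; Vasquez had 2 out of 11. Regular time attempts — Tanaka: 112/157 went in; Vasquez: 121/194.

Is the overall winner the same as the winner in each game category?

No

Clutch time: Tanaka 1/13 = 7.7%, Vasquez 2/11 = 18.2% → Vasquez
Regular time: Tanaka 112/157 = 71.3%, Vasquez 121/194 = 62.4% → Tanaka
Overall: Tanaka 113/170 = 66.5%, Vasquez 123/205 = 60.0% → Tanaka
Neither sweeps: Tanaka wins 1 of 2 groups, Vasquez wins 1. Tanaka wins overall but not every group — no Simpson reversal.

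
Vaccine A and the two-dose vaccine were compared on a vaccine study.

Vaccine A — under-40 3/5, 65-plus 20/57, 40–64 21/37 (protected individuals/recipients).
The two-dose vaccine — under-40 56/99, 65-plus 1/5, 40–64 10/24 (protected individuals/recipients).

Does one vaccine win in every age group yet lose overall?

Yes

Under-40: Vaccine A 3/5 = 60.0%, the two-dose vaccine 56/99 = 56.6% → Vaccine A
65-plus: Vaccine A 20/57 = 35.1%, the two-dose vaccine 1/5 = 20.0% → Vaccine A
40–64: Vaccine A 21/37 = 56.8%, the two-dose vaccine 10/24 = 41.7% → Vaccine A
Overall: Vaccine A 44/99 = 44.4%, the two-dose vaccine 67/128 = 52.3% → the two-dose vaccine
Vaccine A wins each age group but the two-dose vaccine wins overall — the comparison reverses. Vaccine A's recipients skew toward 65-plus, which has a lower base rate.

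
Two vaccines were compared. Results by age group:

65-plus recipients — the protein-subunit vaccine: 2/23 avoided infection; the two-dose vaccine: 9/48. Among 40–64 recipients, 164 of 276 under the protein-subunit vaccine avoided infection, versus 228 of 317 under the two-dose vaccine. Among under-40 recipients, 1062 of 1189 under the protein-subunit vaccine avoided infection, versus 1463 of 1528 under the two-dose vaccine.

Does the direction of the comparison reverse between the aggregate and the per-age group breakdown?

No

65-plus: the protein-subunit vaccine 2/23 = 8.7%, the two-dose vaccine 9/48 = 18.8% → the two-dose vaccine
40–64: the protein-subunit vaccine 164/276 = 59.4%, the two-dose vaccine 228/317 = 71.9% → the two-dose vaccine
Under-40: the protein-subunit vaccine 1062/1189 = 89.3%, the two-dose vaccine 1463/1528 = 95.7% → the two-dose vaccine
Overall: the protein-subunit vaccine 1228/1488 = 82.5%, the two-dose vaccine 1700/1893 = 89.8% → the two-dose vaccine
The two-dose vaccine wins overall and in every age group — no reversal.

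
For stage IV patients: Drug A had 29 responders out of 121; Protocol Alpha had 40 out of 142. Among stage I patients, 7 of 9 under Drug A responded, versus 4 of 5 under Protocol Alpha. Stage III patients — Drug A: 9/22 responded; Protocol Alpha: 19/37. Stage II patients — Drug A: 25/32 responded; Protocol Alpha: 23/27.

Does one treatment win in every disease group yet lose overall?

No

Stage IV: Drug A 29/121 = 24.0%, Protocol Alpha 40/142 = 28.2% → Protocol Alpha
Stage I: Drug A 7/9 = 77.8%, Protocol Alpha 4/5 = 80.0% → Protocol Alpha
Stage III: Drug A 9/22 = 40.9%, Protocol Alpha 19/37 = 51.4% → Protocol Alpha
Stage II: Drug A 25/32 = 78.1%, Protocol Alpha 23/27 = 85.2% → Protocol Alpha
Overall: Drug A 70/184 = 38.0%, Protocol Alpha 86/211 = 40.8% → Protocol Alpha
Protocol Alpha wins overall and in every disease group — no reversal.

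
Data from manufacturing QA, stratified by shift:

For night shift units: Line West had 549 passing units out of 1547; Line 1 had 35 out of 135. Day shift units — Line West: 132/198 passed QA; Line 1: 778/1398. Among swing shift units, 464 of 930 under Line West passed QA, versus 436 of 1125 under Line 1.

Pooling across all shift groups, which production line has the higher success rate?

Night shift: Line West 549/1547 = 35.5%, Line 1 35/135 = 25.9% → Line West
Day shift: Line West 132/198 = 66.7%, Line 1 778/1398 = 55.7% → Line West
Swing shift: Line West 464/930 = 49.9%, Line 1 436/1125 = 38.8% → Line West
Overall: Line West 1145/2675 = 42.8%, Line 1 1249/2658 = 47.0% → Line 1
(Line West wins every shift group but Line 1 wins overall — Line West's units skew toward the low-rate night shift group.)

Line 1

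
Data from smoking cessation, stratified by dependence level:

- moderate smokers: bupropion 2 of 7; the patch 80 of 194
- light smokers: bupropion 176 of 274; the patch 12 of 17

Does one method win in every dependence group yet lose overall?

Moderate smokers: bupropion 2/7 = 28.6%, the patch 80/194 = 41.2% → the patch
Light smokers: bupropion 176/274 = 64.2%, the patch 12/17 = 70.6% → the patch
Overall: bupropion 178/281 = 63.3%, the patch 92/211 = 43.6% → bupropion
The patch wins each dependence group but bupropion wins overall — the comparison reverses. The patch's participants skew toward moderate smokers, which has a lower base rate.

Yes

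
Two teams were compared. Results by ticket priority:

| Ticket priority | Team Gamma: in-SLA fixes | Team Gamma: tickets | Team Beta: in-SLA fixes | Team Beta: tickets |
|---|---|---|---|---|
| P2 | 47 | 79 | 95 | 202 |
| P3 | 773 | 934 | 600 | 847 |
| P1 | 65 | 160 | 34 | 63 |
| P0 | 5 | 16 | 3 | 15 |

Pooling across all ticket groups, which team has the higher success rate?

P2: Team Gamma 47/79 = 59.5%, Team Beta 95/202 = 47.0% → Team Gamma
P3: Team Gamma 773/934 = 82.8%, Team Beta 600/847 = 70.8% → Team Gamma
P1: Team Gamma 65/160 = 40.6%, Team Beta 34/63 = 54.0% → Team Beta
P0: Team Gamma 5/16 = 31.2%, Team Beta 3/15 = 20.0% → Team Gamma
Overall: Team Gamma 890/1189 = 74.9%, Team Beta 732/1127 = 65.0% → Team Gamma
(Neither sweeps every ticket group, but Team Gamma has the higher pooled rate.)

Team Gamma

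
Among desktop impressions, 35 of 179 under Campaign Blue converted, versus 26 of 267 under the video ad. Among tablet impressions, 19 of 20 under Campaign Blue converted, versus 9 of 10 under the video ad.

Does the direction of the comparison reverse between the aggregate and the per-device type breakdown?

Desktop: Campaign Blue 35/179 = 19.6%, the video ad 26/267 = 9.7% → Campaign Blue
Tablet: Campaign Blue 19/20 = 95.0%, the video ad 9/10 = 90.0% → Campaign Blue
Overall: Campaign Blue 54/199 = 27.1%, the video ad 35/277 = 12.6% → Campaign Blue
Campaign Blue wins overall and in every device group — no reversal.

No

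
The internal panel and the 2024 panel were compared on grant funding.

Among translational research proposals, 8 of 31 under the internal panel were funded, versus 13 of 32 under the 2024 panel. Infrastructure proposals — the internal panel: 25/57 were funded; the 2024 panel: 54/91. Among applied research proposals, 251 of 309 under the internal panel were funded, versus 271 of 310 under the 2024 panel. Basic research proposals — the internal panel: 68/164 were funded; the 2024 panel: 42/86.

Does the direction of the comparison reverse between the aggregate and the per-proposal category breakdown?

Translational research: the internal panel 8/31 = 25.8%, the 2024 panel 13/32 = 40.6% → the 2024 panel
Infrastructure: the internal panel 25/57 = 43.9%, the 2024 panel 54/91 = 59.3% → the 2024 panel
Applied research: the internal panel 251/309 = 81.2%, the 2024 panel 271/310 = 87.4% → the 2024 panel
Basic research: the internal panel 68/164 = 41.5%, the 2024 panel 42/86 = 48.8% → the 2024 panel
Overall: the internal panel 352/561 = 62.7%, the 2024 panel 380/519 = 73.2% → the 2024 panel
The 2024 panel wins overall and in every proposal group — no reversal.

No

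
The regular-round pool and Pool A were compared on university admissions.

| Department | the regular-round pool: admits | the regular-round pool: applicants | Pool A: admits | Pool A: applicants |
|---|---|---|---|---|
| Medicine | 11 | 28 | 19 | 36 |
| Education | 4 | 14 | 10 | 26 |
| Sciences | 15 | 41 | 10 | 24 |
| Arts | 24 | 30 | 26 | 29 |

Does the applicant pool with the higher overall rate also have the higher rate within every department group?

Yes

Medicine: the regular-round pool 11/28 = 39.3%, Pool A 19/36 = 52.8% → Pool A
Education: the regular-round pool 4/14 = 28.6%, Pool A 10/26 = 38.5% → Pool A
Sciences: the regular-round pool 15/41 = 36.6%, Pool A 10/24 = 41.7% → Pool A
Arts: the regular-round pool 24/30 = 80.0%, Pool A 26/29 = 89.7% → Pool A
Overall: the regular-round pool 54/113 = 47.8%, Pool A 65/115 = 56.5% → Pool A
Pool A wins overall and in every department group — no reversal.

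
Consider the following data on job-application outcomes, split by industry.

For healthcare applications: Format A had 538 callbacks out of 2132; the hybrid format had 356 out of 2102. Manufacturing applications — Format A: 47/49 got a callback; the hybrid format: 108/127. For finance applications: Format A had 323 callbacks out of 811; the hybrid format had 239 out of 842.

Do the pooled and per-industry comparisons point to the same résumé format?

Yes

Healthcare: Format A 538/2132 = 25.2%, the hybrid format 356/2102 = 16.9% → Format A
Manufacturing: Format A 47/49 = 95.9%, the hybrid format 108/127 = 85.0% → Format A
Finance: Format A 323/811 = 39.8%, the hybrid format 239/842 = 28.4% → Format A
Overall: Format A 908/2992 = 30.3%, the hybrid format 703/3071 = 22.9% → Format A
Format A wins overall and in every industry group — no reversal.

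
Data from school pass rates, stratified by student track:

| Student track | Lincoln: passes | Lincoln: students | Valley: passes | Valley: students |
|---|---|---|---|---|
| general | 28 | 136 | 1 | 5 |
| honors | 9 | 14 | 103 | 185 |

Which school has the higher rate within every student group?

General: Lincoln 28/136 = 20.6%, Valley 1/5 = 20.0% → Lincoln
Honors: Lincoln 9/14 = 64.3%, Valley 103/185 = 55.7% → Lincoln
Lincoln has the higher rate in both groups.

Lincoln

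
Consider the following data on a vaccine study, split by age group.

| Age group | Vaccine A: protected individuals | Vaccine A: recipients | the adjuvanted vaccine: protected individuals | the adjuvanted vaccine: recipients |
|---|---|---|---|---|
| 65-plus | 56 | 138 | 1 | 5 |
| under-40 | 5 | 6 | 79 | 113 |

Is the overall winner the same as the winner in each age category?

65-plus: Vaccine A 56/138 = 40.6%, the adjuvanted vaccine 1/5 = 20.0% → Vaccine A
Under-40: Vaccine A 5/6 = 83.3%, the adjuvanted vaccine 79/113 = 69.9% → Vaccine A
Overall: Vaccine A 61/144 = 42.4%, the adjuvanted vaccine 80/118 = 67.8% → the adjuvanted vaccine
Vaccine A wins each age group but the adjuvanted vaccine wins overall — the comparison reverses. Vaccine A's recipients skew toward 65-plus, which has a lower base rate.

No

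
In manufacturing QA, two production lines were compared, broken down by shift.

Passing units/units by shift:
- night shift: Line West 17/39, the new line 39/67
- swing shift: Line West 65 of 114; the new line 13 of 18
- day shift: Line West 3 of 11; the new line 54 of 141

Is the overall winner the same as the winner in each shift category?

Night shift: Line West 17/39 = 43.6%, the new line 39/67 = 58.2% → the new line
Swing shift: Line West 65/114 = 57.0%, the new line 13/18 = 72.2% → the new line
Day shift: Line West 3/11 = 27.3%, the new line 54/141 = 38.3% → the new line
Overall: Line West 85/164 = 51.8%, the new line 106/226 = 46.9% → Line West
The new line wins each shift group but Line West wins overall — the comparison reverses. The new line's units skew toward day shift, which has a lower base rate.

No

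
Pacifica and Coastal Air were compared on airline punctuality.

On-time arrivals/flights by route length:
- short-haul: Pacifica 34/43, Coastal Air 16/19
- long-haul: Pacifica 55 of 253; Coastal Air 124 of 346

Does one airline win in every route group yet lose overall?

No

Short-haul: Pacifica 34/43 = 79.1%, Coastal Air 16/19 = 84.2% → Coastal Air
Long-haul: Pacifica 55/253 = 21.7%, Coastal Air 124/346 = 35.8% → Coastal Air
Overall: Pacifica 89/296 = 30.1%, Coastal Air 140/365 = 38.4% → Coastal Air
Coastal Air wins overall and in every route group — no reversal.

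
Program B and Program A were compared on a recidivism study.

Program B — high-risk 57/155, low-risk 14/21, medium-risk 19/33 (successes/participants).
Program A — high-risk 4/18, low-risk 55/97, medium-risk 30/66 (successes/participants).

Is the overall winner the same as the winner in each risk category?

No

High-risk: Program B 57/155 = 36.8%, Program A 4/18 = 22.2% → Program B
Low-risk: Program B 14/21 = 66.7%, Program A 55/97 = 56.7% → Program B
Medium-risk: Program B 19/33 = 57.6%, Program A 30/66 = 45.5% → Program B
Overall: Program B 90/209 = 43.1%, Program A 89/181 = 49.2% → Program A
Program B wins each risk group but Program A wins overall — the comparison reverses. Program B's participants skew toward high-risk, which has a lower base rate.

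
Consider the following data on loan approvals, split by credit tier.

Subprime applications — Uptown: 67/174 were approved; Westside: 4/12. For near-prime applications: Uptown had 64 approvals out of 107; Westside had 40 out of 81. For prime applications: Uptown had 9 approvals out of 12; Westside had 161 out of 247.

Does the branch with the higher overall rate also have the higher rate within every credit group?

No

Subprime: Uptown 67/174 = 38.5%, Westside 4/12 = 33.3% → Uptown
Near-prime: Uptown 64/107 = 59.8%, Westside 40/81 = 49.4% → Uptown
Prime: Uptown 9/12 = 75.0%, Westside 161/247 = 65.2% → Uptown
Overall: Uptown 140/293 = 47.8%, Westside 205/340 = 60.3% → Westside
Uptown wins each credit group but Westside wins overall — the comparison reverses. Uptown's applications skew toward subprime, which has a lower base rate.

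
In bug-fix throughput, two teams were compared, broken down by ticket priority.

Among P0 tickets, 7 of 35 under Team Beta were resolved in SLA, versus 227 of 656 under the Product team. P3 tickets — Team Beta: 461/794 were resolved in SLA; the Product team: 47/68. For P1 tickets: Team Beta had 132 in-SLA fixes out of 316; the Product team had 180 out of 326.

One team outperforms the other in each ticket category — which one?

the Product team

P0: Team Beta 7/35 = 20.0%, the Product team 227/656 = 34.6% → the Product team
P3: Team Beta 461/794 = 58.1%, the Product team 47/68 = 69.1% → the Product team
P1: Team Beta 132/316 = 41.8%, the Product team 180/326 = 55.2% → the Product team
The Product team has the higher rate in all 3 groups.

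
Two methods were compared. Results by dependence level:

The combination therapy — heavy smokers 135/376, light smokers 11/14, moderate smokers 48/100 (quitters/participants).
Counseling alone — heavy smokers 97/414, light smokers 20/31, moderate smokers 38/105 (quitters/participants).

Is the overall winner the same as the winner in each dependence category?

Heavy smokers: the combination therapy 135/376 = 35.9%, counseling alone 97/414 = 23.4% → the combination therapy
Light smokers: the combination therapy 11/14 = 78.6%, counseling alone 20/31 = 64.5% → the combination therapy
Moderate smokers: the combination therapy 48/100 = 48.0%, counseling alone 38/105 = 36.2% → the combination therapy
Overall: the combination therapy 194/490 = 39.6%, counseling alone 155/550 = 28.2% → the combination therapy
The combination therapy wins overall and in every dependence group — no reversal.

Yes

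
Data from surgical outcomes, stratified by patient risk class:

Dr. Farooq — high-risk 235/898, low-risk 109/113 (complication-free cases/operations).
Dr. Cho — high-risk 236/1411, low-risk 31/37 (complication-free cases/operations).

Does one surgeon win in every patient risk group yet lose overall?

No

High-risk: Dr. Farooq 235/898 = 26.2%, Dr. Cho 236/1411 = 16.7% → Dr. Farooq
Low-risk: Dr. Farooq 109/113 = 96.5%, Dr. Cho 31/37 = 83.8% → Dr. Farooq
Overall: Dr. Farooq 344/1011 = 34.0%, Dr. Cho 267/1448 = 18.4% → Dr. Farooq
Dr. Farooq wins overall and in every patient risk group — no reversal.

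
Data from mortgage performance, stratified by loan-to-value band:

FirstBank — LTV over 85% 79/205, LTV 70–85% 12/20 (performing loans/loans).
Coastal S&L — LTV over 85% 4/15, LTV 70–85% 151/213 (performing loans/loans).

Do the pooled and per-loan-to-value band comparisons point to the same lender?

LTV over 85%: FirstBank 79/205 = 38.5%, Coastal S&L 4/15 = 26.7% → FirstBank
LTV 70–85%: FirstBank 12/20 = 60.0%, Coastal S&L 151/213 = 70.9% → Coastal S&L
Overall: FirstBank 91/225 = 40.4%, Coastal S&L 155/228 = 68.0% → Coastal S&L
Neither sweeps: FirstBank wins 1 of 2 groups, Coastal S&L wins 1. Coastal S&L wins overall but not every group — no Simpson reversal.

No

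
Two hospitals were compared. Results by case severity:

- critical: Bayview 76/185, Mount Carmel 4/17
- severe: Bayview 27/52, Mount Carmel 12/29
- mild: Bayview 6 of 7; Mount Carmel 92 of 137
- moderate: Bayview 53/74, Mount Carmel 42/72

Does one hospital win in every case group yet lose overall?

Critical: Bayview 76/185 = 41.1%, Mount Carmel 4/17 = 23.5% → Bayview
Severe: Bayview 27/52 = 51.9%, Mount Carmel 12/29 = 41.4% → Bayview
Mild: Bayview 6/7 = 85.7%, Mount Carmel 92/137 = 67.2% → Bayview
Moderate: Bayview 53/74 = 71.6%, Mount Carmel 42/72 = 58.3% → Bayview
Overall: Bayview 162/318 = 50.9%, Mount Carmel 150/255 = 58.8% → Mount Carmel
Bayview wins each case group but Mount Carmel wins overall — the comparison reverses. Bayview's patients skew toward critical, which has a lower base rate.

Yes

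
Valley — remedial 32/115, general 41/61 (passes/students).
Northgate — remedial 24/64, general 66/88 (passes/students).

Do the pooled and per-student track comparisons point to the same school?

Yes

Remedial: Valley 32/115 = 27.8%, Northgate 24/64 = 37.5% → Northgate
General: Valley 41/61 = 67.2%, Northgate 66/88 = 75.0% → Northgate
Overall: Valley 73/176 = 41.5%, Northgate 90/152 = 59.2% → Northgate
Northgate wins overall and in every student group — no reversal.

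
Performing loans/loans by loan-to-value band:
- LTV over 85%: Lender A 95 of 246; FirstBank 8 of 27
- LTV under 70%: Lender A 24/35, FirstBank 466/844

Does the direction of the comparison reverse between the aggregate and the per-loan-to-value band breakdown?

Yes

LTV over 85%: Lender A 95/246 = 38.6%, FirstBank 8/27 = 29.6% → Lender A
LTV under 70%: Lender A 24/35 = 68.6%, FirstBank 466/844 = 55.2% → Lender A
Overall: Lender A 119/281 = 42.3%, FirstBank 474/871 = 54.4% → FirstBank
Lender A wins each loan-to-value group but FirstBank wins overall — the comparison reverses. Lender A's loans skew toward LTV over 85%, which has a lower base rate.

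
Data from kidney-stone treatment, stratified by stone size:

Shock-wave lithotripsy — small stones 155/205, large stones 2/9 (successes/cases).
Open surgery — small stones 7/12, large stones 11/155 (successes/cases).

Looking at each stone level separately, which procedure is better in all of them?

Small stones: shock-wave lithotripsy 155/205 = 75.6%, open surgery 7/12 = 58.3% → shock-wave lithotripsy
Large stones: shock-wave lithotripsy 2/9 = 22.2%, open surgery 11/155 = 7.1% → shock-wave lithotripsy
Shock-wave lithotripsy has the higher rate in both groups.

shock-wave lithotripsy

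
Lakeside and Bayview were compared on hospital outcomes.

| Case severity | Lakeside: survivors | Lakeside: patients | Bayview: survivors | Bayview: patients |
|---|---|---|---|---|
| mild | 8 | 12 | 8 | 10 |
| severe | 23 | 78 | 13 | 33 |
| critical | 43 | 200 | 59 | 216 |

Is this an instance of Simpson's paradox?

Mild: Lakeside 8/12 = 66.7%, Bayview 8/10 = 80.0% → Bayview
Severe: Lakeside 23/78 = 29.5%, Bayview 13/33 = 39.4% → Bayview
Critical: Lakeside 43/200 = 21.5%, Bayview 59/216 = 27.3% → Bayview
Overall: Lakeside 74/290 = 25.5%, Bayview 80/259 = 30.9% → Bayview
Bayview wins overall and in every case group — no reversal.

No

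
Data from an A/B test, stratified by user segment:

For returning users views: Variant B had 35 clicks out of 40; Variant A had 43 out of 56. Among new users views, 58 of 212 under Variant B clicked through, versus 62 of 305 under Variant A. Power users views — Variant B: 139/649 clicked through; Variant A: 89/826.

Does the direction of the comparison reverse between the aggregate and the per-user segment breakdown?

Returning users: Variant B 35/40 = 87.5%, Variant A 43/56 = 76.8% → Variant B
New users: Variant B 58/212 = 27.4%, Variant A 62/305 = 20.3% → Variant B
Power users: Variant B 139/649 = 21.4%, Variant A 89/826 = 10.8% → Variant B
Overall: Variant B 232/901 = 25.7%, Variant A 194/1187 = 16.3% → Variant B
Variant B wins overall and in every user group — no reversal.

No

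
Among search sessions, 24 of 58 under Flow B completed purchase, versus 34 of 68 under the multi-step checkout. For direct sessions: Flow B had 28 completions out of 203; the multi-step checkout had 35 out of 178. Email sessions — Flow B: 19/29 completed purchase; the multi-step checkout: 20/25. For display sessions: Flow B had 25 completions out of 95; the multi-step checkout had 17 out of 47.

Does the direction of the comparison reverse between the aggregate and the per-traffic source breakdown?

Search: Flow B 24/58 = 41.4%, the multi-step checkout 34/68 = 50.0% → the multi-step checkout
Direct: Flow B 28/203 = 13.8%, the multi-step checkout 35/178 = 19.7% → the multi-step checkout
Email: Flow B 19/29 = 65.5%, the multi-step checkout 20/25 = 80.0% → the multi-step checkout
Display: Flow B 25/95 = 26.3%, the multi-step checkout 17/47 = 36.2% → the multi-step checkout
Overall: Flow B 96/385 = 24.9%, the multi-step checkout 106/318 = 33.3% → the multi-step checkout
The multi-step checkout wins overall and in every traffic group — no reversal.

No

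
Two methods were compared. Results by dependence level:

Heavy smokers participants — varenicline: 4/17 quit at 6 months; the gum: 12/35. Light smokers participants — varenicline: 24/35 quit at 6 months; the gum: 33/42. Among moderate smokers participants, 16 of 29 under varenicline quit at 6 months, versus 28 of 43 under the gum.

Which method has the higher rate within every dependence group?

the gum

Heavy smokers: varenicline 4/17 = 23.5%, the gum 12/35 = 34.3% → the gum
Light smokers: varenicline 24/35 = 68.6%, the gum 33/42 = 78.6% → the gum
Moderate smokers: varenicline 16/29 = 55.2%, the gum 28/43 = 65.1% → the gum
The gum has the higher rate in all 3 groups.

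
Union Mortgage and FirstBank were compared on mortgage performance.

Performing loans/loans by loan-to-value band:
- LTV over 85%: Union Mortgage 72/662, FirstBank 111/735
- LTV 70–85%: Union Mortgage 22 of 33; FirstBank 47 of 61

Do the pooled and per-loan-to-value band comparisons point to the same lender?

Yes

LTV over 85%: Union Mortgage 72/662 = 10.9%, FirstBank 111/735 = 15.1% → FirstBank
LTV 70–85%: Union Mortgage 22/33 = 66.7%, FirstBank 47/61 = 77.0% → FirstBank
Overall: Union Mortgage 94/695 = 13.5%, FirstBank 158/796 = 19.8% → FirstBank
FirstBank wins overall and in every loan-to-value group — no reversal.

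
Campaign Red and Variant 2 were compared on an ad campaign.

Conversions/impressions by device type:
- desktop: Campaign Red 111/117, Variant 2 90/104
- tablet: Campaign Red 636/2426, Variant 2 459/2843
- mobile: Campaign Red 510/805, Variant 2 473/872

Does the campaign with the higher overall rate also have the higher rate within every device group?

Desktop: Campaign Red 111/117 = 94.9%, Variant 2 90/104 = 86.5% → Campaign Red
Tablet: Campaign Red 636/2426 = 26.2%, Variant 2 459/2843 = 16.1% → Campaign Red
Mobile: Campaign Red 510/805 = 63.4%, Variant 2 473/872 = 54.2% → Campaign Red
Overall: Campaign Red 1257/3348 = 37.5%, Variant 2 1022/3819 = 26.8% → Campaign Red
Campaign Red wins overall and in every device group — no reversal.

Yes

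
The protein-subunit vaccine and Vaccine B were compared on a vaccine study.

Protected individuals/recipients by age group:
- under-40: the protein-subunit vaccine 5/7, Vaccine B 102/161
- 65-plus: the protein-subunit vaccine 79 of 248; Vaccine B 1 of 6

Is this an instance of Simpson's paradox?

Yes

Under-40: the protein-subunit vaccine 5/7 = 71.4%, Vaccine B 102/161 = 63.4% → the protein-subunit vaccine
65-plus: the protein-subunit vaccine 79/248 = 31.9%, Vaccine B 1/6 = 16.7% → the protein-subunit vaccine
Overall: the protein-subunit vaccine 84/255 = 32.9%, Vaccine B 103/167 = 61.7% → Vaccine B
The protein-subunit vaccine wins each age group but Vaccine B wins overall — the comparison reverses. The protein-subunit vaccine's recipients skew toward 65-plus, which has a lower base rate.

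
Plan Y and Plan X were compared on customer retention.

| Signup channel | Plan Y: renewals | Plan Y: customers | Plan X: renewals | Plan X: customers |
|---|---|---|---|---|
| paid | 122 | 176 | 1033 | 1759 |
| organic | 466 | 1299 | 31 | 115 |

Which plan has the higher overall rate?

Plan X

Paid: Plan Y 122/176 = 69.3%, Plan X 1033/1759 = 58.7% → Plan Y
Organic: Plan Y 466/1299 = 35.9%, Plan X 31/115 = 27.0% → Plan Y
Overall: Plan Y 588/1475 = 39.9%, Plan X 1064/1874 = 56.8% → Plan X
(Plan Y wins every signup group but Plan X wins overall — Plan Y's customers skew toward the low-rate organic group.)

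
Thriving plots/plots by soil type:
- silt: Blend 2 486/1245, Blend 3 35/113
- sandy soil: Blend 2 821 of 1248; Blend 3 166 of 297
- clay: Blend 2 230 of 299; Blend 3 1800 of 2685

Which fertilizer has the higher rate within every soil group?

Silt: Blend 2 486/1245 = 39.0%, Blend 3 35/113 = 31.0% → Blend 2
Sandy soil: Blend 2 821/1248 = 65.8%, Blend 3 166/297 = 55.9% → Blend 2
Clay: Blend 2 230/299 = 76.9%, Blend 3 1800/2685 = 67.0% → Blend 2
Blend 2 has the higher rate in all 3 groups.

Blend 2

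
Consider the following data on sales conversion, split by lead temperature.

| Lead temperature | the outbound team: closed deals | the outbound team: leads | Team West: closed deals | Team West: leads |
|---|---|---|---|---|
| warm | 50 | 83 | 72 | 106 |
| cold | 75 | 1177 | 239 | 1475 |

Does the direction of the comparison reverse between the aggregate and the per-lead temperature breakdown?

Warm: the outbound team 50/83 = 60.2%, Team West 72/106 = 67.9% → Team West
Cold: the outbound team 75/1177 = 6.4%, Team West 239/1475 = 16.2% → Team West
Overall: the outbound team 125/1260 = 9.9%, Team West 311/1581 = 19.7% → Team West
Team West wins overall and in every lead group — no reversal.

No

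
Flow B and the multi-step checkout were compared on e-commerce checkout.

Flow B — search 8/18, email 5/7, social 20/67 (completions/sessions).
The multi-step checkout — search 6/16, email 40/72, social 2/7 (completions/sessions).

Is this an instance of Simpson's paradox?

Yes

Search: Flow B 8/18 = 44.4%, the multi-step checkout 6/16 = 37.5% → Flow B
Email: Flow B 5/7 = 71.4%, the multi-step checkout 40/72 = 55.6% → Flow B
Social: Flow B 20/67 = 29.9%, the multi-step checkout 2/7 = 28.6% → Flow B
Overall: Flow B 33/92 = 35.9%, the multi-step checkout 48/95 = 50.5% → the multi-step checkout
Flow B wins each traffic group but the multi-step checkout wins overall — the comparison reverses. Flow B's sessions skew toward social, which has a lower base rate.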